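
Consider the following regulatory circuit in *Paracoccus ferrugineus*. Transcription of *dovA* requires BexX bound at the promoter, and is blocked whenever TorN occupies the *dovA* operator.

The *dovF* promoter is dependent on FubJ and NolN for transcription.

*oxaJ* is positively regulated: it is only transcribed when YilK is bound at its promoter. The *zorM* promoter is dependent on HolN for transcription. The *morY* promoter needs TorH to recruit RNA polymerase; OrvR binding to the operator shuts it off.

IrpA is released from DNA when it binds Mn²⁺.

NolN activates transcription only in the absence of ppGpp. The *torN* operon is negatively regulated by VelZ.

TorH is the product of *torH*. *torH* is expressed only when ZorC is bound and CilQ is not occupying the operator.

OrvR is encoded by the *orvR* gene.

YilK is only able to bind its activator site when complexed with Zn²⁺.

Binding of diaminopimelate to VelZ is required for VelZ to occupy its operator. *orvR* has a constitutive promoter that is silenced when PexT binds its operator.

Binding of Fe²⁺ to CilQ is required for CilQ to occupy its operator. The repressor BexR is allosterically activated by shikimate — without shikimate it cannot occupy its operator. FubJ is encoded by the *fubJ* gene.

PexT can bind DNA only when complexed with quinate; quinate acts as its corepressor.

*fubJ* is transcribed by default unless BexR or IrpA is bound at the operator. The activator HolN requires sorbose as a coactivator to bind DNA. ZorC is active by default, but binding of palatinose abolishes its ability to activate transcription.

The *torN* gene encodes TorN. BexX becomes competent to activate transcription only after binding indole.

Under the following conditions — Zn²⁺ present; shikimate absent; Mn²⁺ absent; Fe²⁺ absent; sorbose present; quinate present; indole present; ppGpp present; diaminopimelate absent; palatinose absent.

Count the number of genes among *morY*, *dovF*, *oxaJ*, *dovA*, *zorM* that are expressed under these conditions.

Quinate is present, so PexT is active.
With repressor PexT bound, *orvR* is not transcribed.
So OrvR is not produced.
Palatinose is absent, so ZorC is active.
Fe²⁺ is absent, so CilQ is inactive.
No repressor is bound and ZorC is active, so *torH* is transcribed.
So TorH is produced and active.
No repressor is bound and TorH is active, so *morY* is transcribed.
→ *morY* is ON.
Shikimate is absent, so BexR is inactive.
Mn²⁺ is absent, so IrpA is active.
With repressor IrpA bound, *fubJ* is not transcribed.
So FubJ is not produced.
ppGpp is present, so NolN is inactive.
Required activator FubJ is absent, so *dovF* is not transcribed.
→ *dovF* is OFF.
Zn²⁺ is present, so YilK is active.
No repressor is bound and YilK is active, so *oxaJ* is transcribed.
→ *oxaJ* is ON.
Diaminopimelate is absent, so VelZ is inactive.
With no repressor bound, *torN* is transcribed.
So TorN is produced and active.
Indole is present, so BexX is active.
With repressor TorN bound, *dovA* is not transcribed.
→ *dovA* is OFF.
Sorbose is present, so HolN is active.
No repressor is bound and HolN is active, so *zorM* is transcribed.
→ *zorM* is ON.
3 of the 5 genes are transcribed.

3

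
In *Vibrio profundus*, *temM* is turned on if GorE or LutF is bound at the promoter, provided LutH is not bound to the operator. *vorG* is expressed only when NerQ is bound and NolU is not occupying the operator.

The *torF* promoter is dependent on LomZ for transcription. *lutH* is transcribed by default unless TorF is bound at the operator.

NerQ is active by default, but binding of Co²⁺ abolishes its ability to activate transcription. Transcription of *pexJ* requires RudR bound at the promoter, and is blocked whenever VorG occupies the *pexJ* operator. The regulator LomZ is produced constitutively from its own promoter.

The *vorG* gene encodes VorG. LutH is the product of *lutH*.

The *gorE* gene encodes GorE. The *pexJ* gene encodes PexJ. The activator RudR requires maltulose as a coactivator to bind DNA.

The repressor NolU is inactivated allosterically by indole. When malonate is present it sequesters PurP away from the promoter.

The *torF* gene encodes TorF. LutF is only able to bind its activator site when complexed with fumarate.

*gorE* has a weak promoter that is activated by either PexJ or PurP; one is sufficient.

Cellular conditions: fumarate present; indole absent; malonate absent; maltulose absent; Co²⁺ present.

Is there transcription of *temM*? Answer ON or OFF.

Indole is absent, so NolU is active.
Co²⁺ is present, so NerQ is inactive.
With repressor NolU bound, *vorG* is not transcribed.
So VorG is not produced.
Maltulose is absent, so RudR is inactive.
Required activator RudR is absent, so *pexJ* is not transcribed.
So PexJ is not produced.
Malonate is absent, so PurP is active.
Activator PurP is present, so *gorE* is transcribed.
So GorE is produced and active.
Fumarate is present, so LutF is active.
LomZ is produced constitutively and is active.
No repressor is bound and LomZ is active, so *torF* is transcribed.
So TorF is produced and active.
With repressor TorF bound, *lutH* is not transcribed.
So LutH is not produced.
Activator GorE is present, so *temM* is transcribed.

ON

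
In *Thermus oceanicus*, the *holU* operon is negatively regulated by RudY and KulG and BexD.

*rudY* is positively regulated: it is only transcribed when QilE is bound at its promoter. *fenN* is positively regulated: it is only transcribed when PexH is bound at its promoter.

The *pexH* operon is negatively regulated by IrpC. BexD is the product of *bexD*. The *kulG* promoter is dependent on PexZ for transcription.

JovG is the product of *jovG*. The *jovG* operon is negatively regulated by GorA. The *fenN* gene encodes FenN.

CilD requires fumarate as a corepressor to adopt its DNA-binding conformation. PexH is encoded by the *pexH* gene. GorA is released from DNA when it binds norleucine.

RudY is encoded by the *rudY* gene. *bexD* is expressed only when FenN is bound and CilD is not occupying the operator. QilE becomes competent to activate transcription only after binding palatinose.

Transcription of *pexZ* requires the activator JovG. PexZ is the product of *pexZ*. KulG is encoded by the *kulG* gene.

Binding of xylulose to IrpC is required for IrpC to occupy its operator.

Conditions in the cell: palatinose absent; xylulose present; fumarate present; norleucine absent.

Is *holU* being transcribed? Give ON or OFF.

Palatinose is absent, so QilE is inactive.
Required activator QilE is absent, so *rudY* is not transcribed.
So RudY is not produced.
Norleucine is absent, so GorA is active.
With repressor GorA bound, *jovG* is not transcribed.
So JovG is not produced.
Required activator JovG is absent, so *pexZ* is not transcribed.
So PexZ is not produced.
Required activator PexZ is absent, so *kulG* is not transcribed.
So KulG is not produced.
Xylulose is present, so IrpC is active.
With repressor IrpC bound, *pexH* is not transcribed.
So PexH is not produced.
Required activator PexH is absent, so *fenN* is not transcribed.
So FenN is not produced.
Fumarate is present, so CilD is active.
With repressor CilD bound, *bexD* is not transcribed.
So BexD is not produced.
With no repressor bound, *holU* is transcribed.

ON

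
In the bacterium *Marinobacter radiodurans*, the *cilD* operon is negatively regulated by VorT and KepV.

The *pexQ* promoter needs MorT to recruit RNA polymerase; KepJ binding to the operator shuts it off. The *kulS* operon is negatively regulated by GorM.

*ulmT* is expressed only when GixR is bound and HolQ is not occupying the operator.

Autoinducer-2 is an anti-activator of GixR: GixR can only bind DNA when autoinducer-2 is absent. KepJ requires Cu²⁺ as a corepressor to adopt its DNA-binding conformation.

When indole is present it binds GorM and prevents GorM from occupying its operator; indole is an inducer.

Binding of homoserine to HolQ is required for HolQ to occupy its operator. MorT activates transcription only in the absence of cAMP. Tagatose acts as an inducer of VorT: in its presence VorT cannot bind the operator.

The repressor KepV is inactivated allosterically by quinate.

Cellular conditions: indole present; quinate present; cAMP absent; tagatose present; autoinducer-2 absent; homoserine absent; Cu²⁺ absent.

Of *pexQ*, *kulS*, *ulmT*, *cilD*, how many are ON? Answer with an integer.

cAMP is absent, so MorT is active.
Cu²⁺ is absent, so KepJ is inactive.
No repressor is bound and MorT is active, so *pexQ* is transcribed.
→ *pexQ* is ON.
Indole is present, so GorM is inactive.
With no repressor bound, *kulS* is transcribed.
→ *kulS* is ON.
Homoserine is absent, so HolQ is inactive.
Autoinducer-2 is absent, so GixR is active.
No repressor is bound and GixR is active, so *ulmT* is transcribed.
→ *ulmT* is ON.
Tagatose is present, so VorT is inactive.
Quinate is present, so KepV is inactive.
With no repressor bound, *cilD* is transcribed.
→ *cilD* is ON.
4 of the 4 genes are transcribed.

4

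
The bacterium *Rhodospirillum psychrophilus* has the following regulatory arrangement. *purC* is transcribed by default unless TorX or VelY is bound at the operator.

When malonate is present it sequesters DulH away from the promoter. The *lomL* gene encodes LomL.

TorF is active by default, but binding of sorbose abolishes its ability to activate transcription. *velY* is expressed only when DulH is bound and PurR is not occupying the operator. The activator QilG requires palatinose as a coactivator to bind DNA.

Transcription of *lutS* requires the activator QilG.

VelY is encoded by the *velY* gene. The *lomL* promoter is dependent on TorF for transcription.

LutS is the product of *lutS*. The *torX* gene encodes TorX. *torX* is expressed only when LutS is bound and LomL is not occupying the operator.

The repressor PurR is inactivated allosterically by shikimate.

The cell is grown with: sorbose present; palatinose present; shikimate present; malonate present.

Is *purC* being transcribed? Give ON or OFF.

Sorbose is present, so TorF is inactive.
Required activator TorF is absent, so *lomL* is not transcribed.
So LomL is not produced.
Palatinose is present, so QilG is active.
No repressor is bound and QilG is active, so *lutS* is transcribed.
So LutS is produced and active.
No repressor is bound and LutS is active, so *torX* is transcribed.
So TorX is produced and active.
Malonate is present, so DulH is inactive.
Shikimate is present, so PurR is inactive.
Required activator DulH is absent, so *velY* is not transcribed.
So VelY is not produced.
With repressor TorX bound, *purC* is not transcribed.

OFF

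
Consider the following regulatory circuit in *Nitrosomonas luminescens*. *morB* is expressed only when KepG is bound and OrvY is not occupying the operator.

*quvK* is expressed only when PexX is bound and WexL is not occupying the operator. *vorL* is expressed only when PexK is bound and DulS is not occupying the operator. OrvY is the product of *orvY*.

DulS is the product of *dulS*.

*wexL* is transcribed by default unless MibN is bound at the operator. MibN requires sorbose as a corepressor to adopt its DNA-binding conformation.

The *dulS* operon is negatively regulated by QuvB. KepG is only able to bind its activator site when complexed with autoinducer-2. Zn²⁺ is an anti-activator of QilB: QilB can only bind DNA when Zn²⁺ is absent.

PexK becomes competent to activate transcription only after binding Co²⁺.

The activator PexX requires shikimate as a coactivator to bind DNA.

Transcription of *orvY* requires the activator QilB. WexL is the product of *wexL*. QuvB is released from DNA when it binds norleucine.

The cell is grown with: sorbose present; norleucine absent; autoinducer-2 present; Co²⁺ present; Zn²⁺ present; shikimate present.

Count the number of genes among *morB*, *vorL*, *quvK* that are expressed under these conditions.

Autoinducer-2 is present, so KepG is active.
Zn²⁺ is present, so QilB is inactive.
Required activator QilB is absent, so *orvY* is not transcribed.
So OrvY is not produced.
No repressor is bound and KepG is active, so *morB* is transcribed.
→ *morB* is ON.
Co²⁺ is present, so PexK is active.
Norleucine is absent, so QuvB is active.
With repressor QuvB bound, *dulS* is not transcribed.
So DulS is not produced.
No repressor is bound and PexK is active, so *vorL* is transcribed.
→ *vorL* is ON.
Sorbose is present, so MibN is active.
With repressor MibN bound, *wexL* is not transcribed.
So WexL is not produced.
Shikimate is present, so PexX is active.
No repressor is bound and PexX is active, so *quvK* is transcribed.
→ *quvK* is ON.
3 of the 3 genes are transcribed.

3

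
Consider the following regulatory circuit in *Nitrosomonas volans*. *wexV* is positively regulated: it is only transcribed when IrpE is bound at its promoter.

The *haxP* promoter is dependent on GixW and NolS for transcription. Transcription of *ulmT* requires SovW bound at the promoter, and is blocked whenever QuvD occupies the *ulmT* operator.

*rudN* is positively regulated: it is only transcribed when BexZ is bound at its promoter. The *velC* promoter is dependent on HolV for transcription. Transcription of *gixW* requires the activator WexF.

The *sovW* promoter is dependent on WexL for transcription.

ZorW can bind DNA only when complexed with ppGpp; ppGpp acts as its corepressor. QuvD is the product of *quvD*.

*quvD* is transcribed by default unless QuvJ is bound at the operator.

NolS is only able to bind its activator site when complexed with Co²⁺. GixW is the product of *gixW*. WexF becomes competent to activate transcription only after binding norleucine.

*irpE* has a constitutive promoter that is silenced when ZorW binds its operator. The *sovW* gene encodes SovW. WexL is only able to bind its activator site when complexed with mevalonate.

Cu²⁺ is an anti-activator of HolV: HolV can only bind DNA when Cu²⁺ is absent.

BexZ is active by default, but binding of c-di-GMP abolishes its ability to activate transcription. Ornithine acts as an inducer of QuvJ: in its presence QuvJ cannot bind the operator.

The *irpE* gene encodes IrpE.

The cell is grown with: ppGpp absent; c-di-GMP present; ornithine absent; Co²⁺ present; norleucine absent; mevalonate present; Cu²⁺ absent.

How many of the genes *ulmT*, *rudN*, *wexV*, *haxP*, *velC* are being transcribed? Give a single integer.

Mevalonate is present, so WexL is active.
No repressor is bound and WexL is active, so *sovW* is transcribed.
So SovW is produced and active.
Ornithine is absent, so QuvJ is active.
With repressor QuvJ bound, *quvD* is not transcribed.
So QuvD is not produced.
No repressor is bound and SovW is active, so *ulmT* is transcribed.
→ *ulmT* is ON.
c-di-GMP is present, so BexZ is inactive.
Required activator BexZ is absent, so *rudN* is not transcribed.
→ *rudN* is OFF.
ppGpp is absent, so ZorW is inactive.
With no repressor bound, *irpE* is transcribed.
So IrpE is produced and active.
No repressor is bound and IrpE is active, so *wexV* is transcribed.
→ *wexV* is ON.
Norleucine is absent, so WexF is inactive.
Required activator WexF is absent, so *gixW* is not transcribed.
So GixW is not produced.
Co²⁺ is present, so NolS is active.
Required activator GixW is absent, so *haxP* is not transcribed.
→ *haxP* is OFF.
Cu²⁺ is absent, so HolV is active.
No repressor is bound and HolV is active, so *velC* is transcribed.
→ *velC* is ON.
3 of the 5 genes are transcribed.

3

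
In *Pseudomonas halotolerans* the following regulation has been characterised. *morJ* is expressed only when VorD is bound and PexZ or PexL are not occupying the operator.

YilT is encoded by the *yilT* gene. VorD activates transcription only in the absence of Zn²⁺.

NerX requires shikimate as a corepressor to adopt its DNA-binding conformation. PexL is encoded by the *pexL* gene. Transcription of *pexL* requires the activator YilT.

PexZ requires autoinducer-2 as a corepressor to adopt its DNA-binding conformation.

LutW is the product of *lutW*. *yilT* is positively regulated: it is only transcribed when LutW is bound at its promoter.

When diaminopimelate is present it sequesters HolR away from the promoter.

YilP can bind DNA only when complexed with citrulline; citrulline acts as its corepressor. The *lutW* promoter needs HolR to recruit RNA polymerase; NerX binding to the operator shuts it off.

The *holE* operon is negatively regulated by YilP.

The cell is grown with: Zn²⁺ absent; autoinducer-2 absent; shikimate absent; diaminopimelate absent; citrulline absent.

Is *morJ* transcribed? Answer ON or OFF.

Autoinducer-2 is absent, so PexZ is inactive.
Shikimate is absent, so NerX is inactive.
Diaminopimelate is absent, so HolR is active.
No repressor is bound and HolR is active, so *lutW* is transcribed.
So LutW is produced and active.
No repressor is bound and LutW is active, so *yilT* is transcribed.
So YilT is produced and active.
No repressor is bound and YilT is active, so *pexL* is transcribed.
So PexL is produced and active.
Zn²⁺ is absent, so VorD is active.
With repressor PexL bound, *morJ* is not transcribed.

OFF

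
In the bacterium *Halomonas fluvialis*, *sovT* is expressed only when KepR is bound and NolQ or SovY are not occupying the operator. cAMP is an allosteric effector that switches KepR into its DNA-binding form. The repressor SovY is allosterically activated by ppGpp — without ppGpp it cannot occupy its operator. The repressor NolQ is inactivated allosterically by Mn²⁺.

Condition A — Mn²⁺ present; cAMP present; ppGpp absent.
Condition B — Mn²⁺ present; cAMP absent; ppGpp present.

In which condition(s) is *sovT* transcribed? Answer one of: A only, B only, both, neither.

Condition A:
Mn²⁺ is present, so NolQ is inactive.
cAMP is present, so KepR is active.
ppGpp is absent, so SovY is inactive.
No repressor is bound and KepR is active, so *sovT* is transcribed.
→ *sovT* is ON in A.
Condition B:
Mn²⁺ is present, so NolQ is inactive.
cAMP is absent, so KepR is inactive.
ppGpp is present, so SovY is active.
With repressor SovY bound, *sovT* is not transcribed.
→ *sovT* is OFF in B.

A only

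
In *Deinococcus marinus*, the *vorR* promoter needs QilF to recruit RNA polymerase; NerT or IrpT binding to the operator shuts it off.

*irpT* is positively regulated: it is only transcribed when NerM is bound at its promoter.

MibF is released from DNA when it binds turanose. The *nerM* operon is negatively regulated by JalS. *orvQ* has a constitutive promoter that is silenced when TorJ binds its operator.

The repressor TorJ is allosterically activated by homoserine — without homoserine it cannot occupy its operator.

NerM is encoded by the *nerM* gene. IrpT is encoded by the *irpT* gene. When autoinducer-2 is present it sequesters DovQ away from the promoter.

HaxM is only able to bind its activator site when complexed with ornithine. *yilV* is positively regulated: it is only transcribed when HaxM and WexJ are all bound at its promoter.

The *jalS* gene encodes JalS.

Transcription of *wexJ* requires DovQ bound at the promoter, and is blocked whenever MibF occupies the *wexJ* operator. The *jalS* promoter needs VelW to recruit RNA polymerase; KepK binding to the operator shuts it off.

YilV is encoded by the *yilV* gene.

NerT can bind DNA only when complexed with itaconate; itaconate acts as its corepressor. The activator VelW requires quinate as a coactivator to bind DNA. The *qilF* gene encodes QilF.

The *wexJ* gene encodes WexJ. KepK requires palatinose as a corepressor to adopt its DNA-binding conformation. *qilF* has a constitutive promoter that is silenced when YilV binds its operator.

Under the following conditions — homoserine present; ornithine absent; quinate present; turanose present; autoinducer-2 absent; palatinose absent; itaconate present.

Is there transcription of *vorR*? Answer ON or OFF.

OFF

Itaconate is present, so NerT is active.
Ornithine is absent, so HaxM is inactive.
Turanose is present, so MibF is inactive.
Autoinducer-2 is absent, so DovQ is active.
No repressor is bound and DovQ is active, so *wexJ* is transcribed.
So WexJ is produced and active.
Required activator HaxM is absent, so *yilV* is not transcribed.
So YilV is not produced.
With no repressor bound, *qilF* is transcribed.
So QilF is produced and active.
Quinate is present, so VelW is active.
Palatinose is absent, so KepK is inactive.
No repressor is bound and VelW is active, so *jalS* is transcribed.
So JalS is produced and active.
With repressor JalS bound, *nerM* is not transcribed.
So NerM is not produced.
Required activator NerM is absent, so *irpT* is not transcribed.
So IrpT is not produced.
With repressor NerT bound, *vorR* is not transcribed.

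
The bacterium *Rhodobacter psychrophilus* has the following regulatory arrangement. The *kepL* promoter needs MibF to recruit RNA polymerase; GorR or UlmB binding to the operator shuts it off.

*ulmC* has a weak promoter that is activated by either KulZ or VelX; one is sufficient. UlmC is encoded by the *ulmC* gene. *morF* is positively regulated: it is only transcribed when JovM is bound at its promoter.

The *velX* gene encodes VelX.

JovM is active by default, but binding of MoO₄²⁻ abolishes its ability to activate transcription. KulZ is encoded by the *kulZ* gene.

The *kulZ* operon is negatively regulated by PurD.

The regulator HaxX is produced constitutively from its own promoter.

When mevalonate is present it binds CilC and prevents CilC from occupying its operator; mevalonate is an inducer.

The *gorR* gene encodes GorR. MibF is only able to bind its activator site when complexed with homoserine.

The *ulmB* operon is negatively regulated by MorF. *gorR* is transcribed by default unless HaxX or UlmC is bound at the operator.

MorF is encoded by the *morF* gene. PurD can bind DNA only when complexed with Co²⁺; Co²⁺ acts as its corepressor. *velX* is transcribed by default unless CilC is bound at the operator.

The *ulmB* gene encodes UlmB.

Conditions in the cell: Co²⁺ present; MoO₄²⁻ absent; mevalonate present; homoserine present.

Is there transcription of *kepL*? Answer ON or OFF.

HaxX is produced constitutively and is active.
Co²⁺ is present, so PurD is active.
With repressor PurD bound, *kulZ* is not transcribed.
So KulZ is not produced.
Mevalonate is present, so CilC is inactive.
With no repressor bound, *velX* is transcribed.
So VelX is produced and active.
Activator VelX is present, so *ulmC* is transcribed.
So UlmC is produced and active.
With repressor HaxX bound, *gorR* is not transcribed.
So GorR is not produced.
MoO₄²⁻ is absent, so JovM is active.
No repressor is bound and JovM is active, so *morF* is transcribed.
So MorF is produced and active.
With repressor MorF bound, *ulmB* is not transcribed.
So UlmB is not produced.
Homoserine is present, so MibF is active.
No repressor is bound and MibF is active, so *kepL* is transcribed.

ON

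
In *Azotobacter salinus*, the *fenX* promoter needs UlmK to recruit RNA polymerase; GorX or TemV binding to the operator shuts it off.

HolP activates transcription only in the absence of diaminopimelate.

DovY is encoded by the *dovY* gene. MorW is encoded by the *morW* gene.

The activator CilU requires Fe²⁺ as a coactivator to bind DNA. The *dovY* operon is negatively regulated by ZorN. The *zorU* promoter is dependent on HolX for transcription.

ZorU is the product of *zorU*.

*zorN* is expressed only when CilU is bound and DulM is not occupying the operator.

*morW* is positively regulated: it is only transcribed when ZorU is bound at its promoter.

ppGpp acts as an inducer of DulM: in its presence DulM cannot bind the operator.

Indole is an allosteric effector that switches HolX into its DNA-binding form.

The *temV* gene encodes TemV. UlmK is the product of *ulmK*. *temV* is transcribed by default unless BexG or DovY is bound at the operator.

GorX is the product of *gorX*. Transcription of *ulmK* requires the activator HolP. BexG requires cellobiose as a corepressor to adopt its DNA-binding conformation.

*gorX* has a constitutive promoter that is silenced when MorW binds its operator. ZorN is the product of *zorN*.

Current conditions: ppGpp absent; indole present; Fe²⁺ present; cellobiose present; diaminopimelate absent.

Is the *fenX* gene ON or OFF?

Indole is present, so HolX is active.
No repressor is bound and HolX is active, so *zorU* is transcribed.
So ZorU is produced and active.
No repressor is bound and ZorU is active, so *morW* is transcribed.
So MorW is produced and active.
With repressor MorW bound, *gorX* is not transcribed.
So GorX is not produced.
Cellobiose is present, so BexG is active.
ppGpp is absent, so DulM is active.
Fe²⁺ is present, so CilU is active.
With repressor DulM bound, *zorN* is not transcribed.
So ZorN is not produced.
With no repressor bound, *dovY* is transcribed.
So DovY is produced and active.
With repressor BexG bound, *temV* is not transcribed.
So TemV is not produced.
Diaminopimelate is absent, so HolP is active.
No repressor is bound and HolP is active, so *ulmK* is transcribed.
So UlmK is produced and active.
No repressor is bound and UlmK is active, so *fenX* is transcribed.

ON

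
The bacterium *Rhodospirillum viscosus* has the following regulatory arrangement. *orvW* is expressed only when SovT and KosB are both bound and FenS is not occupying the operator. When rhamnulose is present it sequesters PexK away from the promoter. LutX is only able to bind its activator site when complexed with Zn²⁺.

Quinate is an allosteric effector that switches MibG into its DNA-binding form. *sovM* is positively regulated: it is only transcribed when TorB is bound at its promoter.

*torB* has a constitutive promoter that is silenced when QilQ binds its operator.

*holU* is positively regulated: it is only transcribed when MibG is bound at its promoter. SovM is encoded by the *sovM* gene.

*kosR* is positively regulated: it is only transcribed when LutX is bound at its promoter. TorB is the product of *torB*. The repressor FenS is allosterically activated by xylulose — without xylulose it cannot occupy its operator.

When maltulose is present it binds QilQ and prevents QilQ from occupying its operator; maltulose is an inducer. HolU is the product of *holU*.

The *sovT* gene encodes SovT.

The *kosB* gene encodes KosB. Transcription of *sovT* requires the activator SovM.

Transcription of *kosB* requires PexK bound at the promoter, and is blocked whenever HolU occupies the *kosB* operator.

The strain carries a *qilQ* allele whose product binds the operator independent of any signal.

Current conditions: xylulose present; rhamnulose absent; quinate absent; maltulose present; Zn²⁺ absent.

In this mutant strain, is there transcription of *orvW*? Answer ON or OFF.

QilQ is constitutively active in this strain.
With repressor QilQ bound, *torB* is not transcribed.
So TorB is not produced.
Required activator TorB is absent, so *sovM* is not transcribed.
So SovM is not produced.
Required activator SovM is absent, so *sovT* is not transcribed.
So SovT is not produced.
Xylulose is present, so FenS is active.
Rhamnulose is absent, so PexK is active.
Quinate is absent, so MibG is inactive.
Required activator MibG is absent, so *holU* is not transcribed.
So HolU is not produced.
No repressor is bound and PexK is active, so *kosB* is transcribed.
So KosB is produced and active.
With repressor FenS bound, *orvW* is not transcribed.

OFF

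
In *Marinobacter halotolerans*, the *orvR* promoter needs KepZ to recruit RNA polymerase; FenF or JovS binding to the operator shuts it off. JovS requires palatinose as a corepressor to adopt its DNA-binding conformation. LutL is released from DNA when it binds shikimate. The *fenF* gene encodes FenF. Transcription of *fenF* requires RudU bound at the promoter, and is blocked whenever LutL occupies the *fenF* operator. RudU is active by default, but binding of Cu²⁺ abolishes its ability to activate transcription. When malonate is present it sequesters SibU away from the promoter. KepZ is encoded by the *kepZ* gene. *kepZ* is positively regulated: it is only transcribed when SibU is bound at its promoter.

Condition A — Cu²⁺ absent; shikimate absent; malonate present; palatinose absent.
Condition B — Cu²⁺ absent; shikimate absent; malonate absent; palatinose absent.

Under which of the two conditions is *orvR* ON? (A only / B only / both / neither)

Condition A:
Cu²⁺ is absent, so RudU is active.
Shikimate is absent, so LutL is active.
With repressor LutL bound, *fenF* is not transcribed.
So FenF is not produced.
Malonate is present, so SibU is inactive.
Required activator SibU is absent, so *kepZ* is not transcribed.
So KepZ is not produced.
Palatinose is absent, so JovS is inactive.
Required activator KepZ is absent, so *orvR* is not transcribed.
→ *orvR* is OFF in A.
Condition B:
Cu²⁺ is absent, so RudU is active.
Shikimate is absent, so LutL is active.
With repressor LutL bound, *fenF* is not transcribed.
So FenF is not produced.
Malonate is absent, so SibU is active.
No repressor is bound and SibU is active, so *kepZ* is transcribed.
So KepZ is produced and active.
Palatinose is absent, so JovS is inactive.
No repressor is bound and KepZ is active, so *orvR* is transcribed.
→ *orvR* is ON in B.

B only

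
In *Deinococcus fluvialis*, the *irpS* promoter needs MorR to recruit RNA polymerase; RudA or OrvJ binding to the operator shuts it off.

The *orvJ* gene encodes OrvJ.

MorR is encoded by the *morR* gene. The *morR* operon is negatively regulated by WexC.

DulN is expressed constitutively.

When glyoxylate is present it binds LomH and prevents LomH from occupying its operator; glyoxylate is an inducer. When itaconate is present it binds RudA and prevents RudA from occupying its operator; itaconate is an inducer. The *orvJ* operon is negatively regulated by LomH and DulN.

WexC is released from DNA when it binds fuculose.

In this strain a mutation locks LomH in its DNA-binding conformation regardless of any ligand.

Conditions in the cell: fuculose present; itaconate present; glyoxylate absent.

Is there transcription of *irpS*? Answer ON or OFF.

Itaconate is present, so RudA is inactive.
Fuculose is present, so WexC is inactive.
With no repressor bound, *morR* is transcribed.
So MorR is produced and active.
LomH is constitutively active in this strain.
DulN is produced constitutively and is active.
With repressor LomH bound, *orvJ* is not transcribed.
So OrvJ is not produced.
No repressor is bound and MorR is active, so *irpS* is transcribed.

ON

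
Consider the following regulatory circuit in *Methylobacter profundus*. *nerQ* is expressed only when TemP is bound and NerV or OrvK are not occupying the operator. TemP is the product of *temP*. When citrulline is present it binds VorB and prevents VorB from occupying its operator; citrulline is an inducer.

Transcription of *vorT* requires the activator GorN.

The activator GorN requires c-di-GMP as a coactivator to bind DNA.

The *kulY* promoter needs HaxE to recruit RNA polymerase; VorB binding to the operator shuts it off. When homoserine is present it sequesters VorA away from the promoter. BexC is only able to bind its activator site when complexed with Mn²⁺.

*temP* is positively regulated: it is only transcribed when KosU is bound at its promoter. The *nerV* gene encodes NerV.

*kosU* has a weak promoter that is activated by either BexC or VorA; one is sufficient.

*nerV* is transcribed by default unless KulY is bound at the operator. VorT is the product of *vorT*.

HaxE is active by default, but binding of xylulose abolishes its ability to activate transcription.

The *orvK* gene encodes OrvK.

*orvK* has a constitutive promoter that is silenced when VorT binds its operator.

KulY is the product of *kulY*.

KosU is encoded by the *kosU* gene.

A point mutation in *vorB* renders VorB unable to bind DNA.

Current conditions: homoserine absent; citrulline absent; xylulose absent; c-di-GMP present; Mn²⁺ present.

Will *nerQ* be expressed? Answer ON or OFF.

Mn²⁺ is present, so BexC is active.
Homoserine is absent, so VorA is active.
Activator BexC is present, so *kosU* is transcribed.
So KosU is produced and active.
No repressor is bound and KosU is active, so *temP* is transcribed.
So TemP is produced and active.
VorB is non-functional in this strain, so it has no effect.
Xylulose is absent, so HaxE is active.
No repressor is bound and HaxE is active, so *kulY* is transcribed.
So KulY is produced and active.
With repressor KulY bound, *nerV* is not transcribed.
So NerV is not produced.
c-di-GMP is present, so GorN is active.
No repressor is bound and GorN is active, so *vorT* is transcribed.
So VorT is produced and active.
With repressor VorT bound, *orvK* is not transcribed.
So OrvK is not produced.
No repressor is bound and TemP is active, so *nerQ* is transcribed.

ON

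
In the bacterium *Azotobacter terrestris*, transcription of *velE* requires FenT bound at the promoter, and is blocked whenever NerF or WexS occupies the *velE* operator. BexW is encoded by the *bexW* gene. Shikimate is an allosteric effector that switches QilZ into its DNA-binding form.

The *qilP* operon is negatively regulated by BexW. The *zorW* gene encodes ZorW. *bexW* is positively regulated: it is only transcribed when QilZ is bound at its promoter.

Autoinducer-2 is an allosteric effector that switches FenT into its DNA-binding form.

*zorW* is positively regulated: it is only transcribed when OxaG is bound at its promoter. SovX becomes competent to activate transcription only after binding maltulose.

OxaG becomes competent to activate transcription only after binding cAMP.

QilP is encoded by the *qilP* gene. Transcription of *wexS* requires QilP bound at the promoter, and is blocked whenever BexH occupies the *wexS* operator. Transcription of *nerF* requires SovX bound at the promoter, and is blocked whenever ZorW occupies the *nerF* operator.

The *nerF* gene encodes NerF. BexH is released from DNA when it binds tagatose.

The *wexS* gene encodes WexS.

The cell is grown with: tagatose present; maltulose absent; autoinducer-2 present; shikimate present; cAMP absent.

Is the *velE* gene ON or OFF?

ON

cAMP is absent, so OxaG is inactive.
Required activator OxaG is absent, so *zorW* is not transcribed.
So ZorW is not produced.
Maltulose is absent, so SovX is inactive.
Required activator SovX is absent, so *nerF* is not transcribed.
So NerF is not produced.
Autoinducer-2 is present, so FenT is active.
Tagatose is present, so BexH is inactive.
Shikimate is present, so QilZ is active.
No repressor is bound and QilZ is active, so *bexW* is transcribed.
So BexW is produced and active.
With repressor BexW bound, *qilP* is not transcribed.
So QilP is not produced.
Required activator QilP is absent, so *wexS* is not transcribed.
So WexS is not produced.
No repressor is bound and FenT is active, so *velE* is transcribed.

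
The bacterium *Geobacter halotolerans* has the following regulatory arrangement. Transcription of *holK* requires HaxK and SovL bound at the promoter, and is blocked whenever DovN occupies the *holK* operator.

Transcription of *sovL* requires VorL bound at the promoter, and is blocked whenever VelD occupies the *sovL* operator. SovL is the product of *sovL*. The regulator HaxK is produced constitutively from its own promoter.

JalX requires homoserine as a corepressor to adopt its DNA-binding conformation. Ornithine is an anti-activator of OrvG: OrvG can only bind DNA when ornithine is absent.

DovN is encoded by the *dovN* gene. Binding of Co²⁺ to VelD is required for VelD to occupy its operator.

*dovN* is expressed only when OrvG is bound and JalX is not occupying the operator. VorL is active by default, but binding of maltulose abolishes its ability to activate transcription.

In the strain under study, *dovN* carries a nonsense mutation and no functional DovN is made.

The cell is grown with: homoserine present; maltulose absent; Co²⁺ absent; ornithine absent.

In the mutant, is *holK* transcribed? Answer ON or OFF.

HaxK is produced constitutively and is active.
DovN is non-functional in this strain, so it has no effect.
Co²⁺ is absent, so VelD is inactive.
Maltulose is absent, so VorL is active.
No repressor is bound and VorL is active, so *sovL* is transcribed.
So SovL is produced and active.
No repressor is bound and HaxK and SovL are active, so *holK* is transcribed.

ON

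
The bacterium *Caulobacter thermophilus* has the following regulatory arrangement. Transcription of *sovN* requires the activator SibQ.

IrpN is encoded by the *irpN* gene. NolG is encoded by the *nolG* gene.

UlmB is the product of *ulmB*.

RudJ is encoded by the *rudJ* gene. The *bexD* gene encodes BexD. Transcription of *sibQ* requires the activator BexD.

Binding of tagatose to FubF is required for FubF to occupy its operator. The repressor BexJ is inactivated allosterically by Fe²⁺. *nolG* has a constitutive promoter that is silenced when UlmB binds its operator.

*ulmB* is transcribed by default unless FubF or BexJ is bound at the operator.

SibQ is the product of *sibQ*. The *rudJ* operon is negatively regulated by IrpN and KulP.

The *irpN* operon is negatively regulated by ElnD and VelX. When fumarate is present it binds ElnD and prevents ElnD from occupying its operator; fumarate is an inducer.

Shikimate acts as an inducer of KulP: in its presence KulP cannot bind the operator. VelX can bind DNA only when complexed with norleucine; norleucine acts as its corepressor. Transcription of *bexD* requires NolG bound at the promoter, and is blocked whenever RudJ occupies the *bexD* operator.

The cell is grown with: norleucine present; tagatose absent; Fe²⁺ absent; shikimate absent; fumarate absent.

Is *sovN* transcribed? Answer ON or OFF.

Tagatose is absent, so FubF is inactive.
Fe²⁺ is absent, so BexJ is active.
With repressor BexJ bound, *ulmB* is not transcribed.
So UlmB is not produced.
With no repressor bound, *nolG* is transcribed.
So NolG is produced and active.
Fumarate is absent, so ElnD is active.
Norleucine is present, so VelX is active.
With repressor ElnD bound, *irpN* is not transcribed.
So IrpN is not produced.
Shikimate is absent, so KulP is active.
With repressor KulP bound, *rudJ* is not transcribed.
So RudJ is not produced.
No repressor is bound and NolG is active, so *bexD* is transcribed.
So BexD is produced and active.
No repressor is bound and BexD is active, so *sibQ* is transcribed.
So SibQ is produced and active.
No repressor is bound and SibQ is active, so *sovN* is transcribed.

ON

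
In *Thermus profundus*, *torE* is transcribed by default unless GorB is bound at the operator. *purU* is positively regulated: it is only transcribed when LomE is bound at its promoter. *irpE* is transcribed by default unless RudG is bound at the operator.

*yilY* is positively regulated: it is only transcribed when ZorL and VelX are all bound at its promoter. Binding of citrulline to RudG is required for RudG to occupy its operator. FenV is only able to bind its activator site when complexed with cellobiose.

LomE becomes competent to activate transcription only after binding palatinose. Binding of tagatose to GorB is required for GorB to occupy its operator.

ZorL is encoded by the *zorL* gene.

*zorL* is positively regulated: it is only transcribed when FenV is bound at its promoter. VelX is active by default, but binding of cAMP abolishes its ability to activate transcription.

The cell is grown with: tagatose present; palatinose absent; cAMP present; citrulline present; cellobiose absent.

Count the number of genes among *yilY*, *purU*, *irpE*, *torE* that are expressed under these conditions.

0

Cellobiose is absent, so FenV is inactive.
Required activator FenV is absent, so *zorL* is not transcribed.
So ZorL is not produced.
cAMP is present, so VelX is inactive.
Required activator ZorL is absent, so *yilY* is not transcribed.
→ *yilY* is OFF.
Palatinose is absent, so LomE is inactive.
Required activator LomE is absent, so *purU* is not transcribed.
→ *purU* is OFF.
Citrulline is present, so RudG is active.
With repressor RudG bound, *irpE* is not transcribed.
→ *irpE* is OFF.
Tagatose is present, so GorB is active.
With repressor GorB bound, *torE* is not transcribed.
→ *torE* is OFF.
0 of the 4 genes are transcribed.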